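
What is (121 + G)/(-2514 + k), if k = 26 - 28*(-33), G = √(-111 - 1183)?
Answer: -121/1564 - I*√1294/1564 ≈ -0.077366 - 0.023*I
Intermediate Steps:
G = I*√1294 (G = √(-1294) = I*√1294 ≈ 35.972*I)
k = 950 (k = 26 + 924 = 950)
(121 + G)/(-2514 + k) = (121 + I*√1294)/(-2514 + 950) = (121 + I*√1294)/(-1564) = (121 + I*√1294)*(-1/1564) = -121/1564 - I*√1294/1564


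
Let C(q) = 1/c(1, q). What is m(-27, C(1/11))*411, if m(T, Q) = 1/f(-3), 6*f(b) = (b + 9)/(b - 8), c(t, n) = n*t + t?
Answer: -4521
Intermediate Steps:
c(t, n) = t + n*t
f(b) = (9 + b)/(6*(-8 + b)) (f(b) = ((b + 9)/(b - 8))/6 = ((9 + b)/(-8 + b))/6 = (9 + b)/(6*(-8 + b)))
C(q) = 1/(1 + q) (C(q) = 1/(1*(1 + q)) = 1/(1 + q))
m(T, Q) = -11 (m(T, Q) = 1/((9 - 3)/(6*(-8 - 3))) = 1/((1/6)*6/(-11)) = 1/((1/6)*(-1/11)*6) = 1/(-1/11) = -11)
m(-27, C(1/11))*411 = -11*411 = -4521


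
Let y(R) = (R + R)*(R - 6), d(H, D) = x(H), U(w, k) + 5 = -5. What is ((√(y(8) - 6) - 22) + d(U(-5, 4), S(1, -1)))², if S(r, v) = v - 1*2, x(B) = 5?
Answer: (17 - √26)² ≈ 141.63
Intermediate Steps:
U(w, k) = -10 (U(w, k) = -5 - 5 = -10)
S(r, v) = -2 + v (S(r, v) = v - 2 = -2 + v)
d(H, D) = 5
y(R) = 2*R*(-6 + R) (y(R) = (2*R)*(-6 + R) = 2*R*(-6 + R))
((√(y(8) - 6) - 22) + d(U(-5, 4), S(1, -1)))² = ((√(2*8*(-6 + 8) - 6) - 22) + 5)² = ((√(2*8*2 - 6) - 22) + 5)² = ((√(32 - 6) - 22) + 5)² = ((√26 - 22) + 5)² = ((-22 + √26) + 5)² = (-17 + √26)²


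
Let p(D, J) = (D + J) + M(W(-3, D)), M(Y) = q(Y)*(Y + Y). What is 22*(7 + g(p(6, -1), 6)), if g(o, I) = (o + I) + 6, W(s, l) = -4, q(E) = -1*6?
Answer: 1584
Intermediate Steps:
q(E) = -6
M(Y) = -12*Y (M(Y) = -6*(Y + Y) = -12*Y)
p(D, J) = 48 + D + J (p(D, J) = (D + J) - 12*(-4) = (D + J) + 48 = 48 + D + J)
g(o, I) = 6 + I + o (g(o, I) = (I + o) + 6 = 6 + I + o)
22*(7 + g(p(6, -1), 6)) = 22*(7 + (6 + 6 + (48 + 6 - 1))) = 22*(7 + (6 + 6 + 53)) = 22*(7 + 65) = 22*72 = 1584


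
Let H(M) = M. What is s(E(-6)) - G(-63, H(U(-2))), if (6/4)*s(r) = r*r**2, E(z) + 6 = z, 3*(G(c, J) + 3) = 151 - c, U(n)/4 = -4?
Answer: -3661/3 ≈ -1220.3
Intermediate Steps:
U(n) = -16 (U(n) = 4*(-4) = -16)
G(c, J) = 142/3 - c/3 (G(c, J) = -3 + (151 - c)/3 = -3 + (151/3 - c/3) = 142/3 - c/3)
E(z) = -6 + z
s(r) = 2*r**3/3 (s(r) = 2*(r*r**2)/3 = 2*r**3/3)
s(E(-6)) - G(-63, H(U(-2))) = 2*(-6 - 6)**3/3 - (142/3 - 1/3*(-63)) = (2/3)*(-12)**3 - (142/3 + 21) = (2/3)*(-1728) - 1*205/3 = -1152 - 205/3 = -3661/3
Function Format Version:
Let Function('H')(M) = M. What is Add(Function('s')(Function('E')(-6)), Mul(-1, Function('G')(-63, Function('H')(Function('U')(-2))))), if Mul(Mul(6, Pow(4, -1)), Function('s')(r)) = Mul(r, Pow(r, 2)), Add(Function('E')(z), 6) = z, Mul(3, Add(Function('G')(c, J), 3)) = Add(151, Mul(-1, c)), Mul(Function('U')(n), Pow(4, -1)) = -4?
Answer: Rational(-3661, 3) ≈ -1220.3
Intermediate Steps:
Function('U')(n) = -16 (Function('U')(n) = Mul(4, -4) = -16)
Function('G')(c, J) = Add(Rational(142, 3), Mul(Rational(-1, 3), c)) (Function('G')(c, J) = Add(-3, Mul(Rational(1, 3), Add(151, Mul(-1, c)))) = Add(-3, Add(Rational(151, 3), Mul(Rational(-1, 3), c))) = Add(Rational(142, 3), Mul(Rational(-1, 3), c)))
Function('E')(z) = Add(-6, z)
Function('s')(r) = Mul(Rational(2, 3), Pow(r, 3)) (Function('s')(r) = Mul(Rational(2, 3), Mul(r, Pow(r, 2))) = Mul(Rational(2, 3), Pow(r, 3)))
Add(Function('s')(Function('E')(-6)), Mul(-1, Function('G')(-63, Function('H')(Function('U')(-2))))) = Add(Mul(Rational(2, 3), Pow(Add(-6, -6), 3)), Mul(-1, Add(Rational(142, 3), Mul(Rational(-1, 3), -63)))) = Add(Mul(Rational(2, 3), Pow(-12, 3)), Mul(-1, Add(Rational(142, 3), 21))) = Add(Mul(Rational(2, 3), -1728), Mul(-1, Rational(205, 3))) = Add(-1152, Rational(-205, 3)) = Rational(-3661, 3)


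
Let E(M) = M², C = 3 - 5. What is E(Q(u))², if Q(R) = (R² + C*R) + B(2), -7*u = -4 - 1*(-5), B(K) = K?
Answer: 163047361/5764801 ≈ 28.283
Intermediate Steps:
C = -2
u = -⅐ (u = -(-4 - 1*(-5))/7 = -(-4 + 5)/7 = -⅐*1 = -⅐ ≈ -0.14286)
Q(R) = 2 + R² - 2*R (Q(R) = (R² - 2*R) + 2 = 2 + R² - 2*R)
E(Q(u))² = ((2 + (-⅐)² - 2*(-⅐))²)² = ((2 + 1/49 + 2/7)²)² = ((113/49)²)² = (12769/2401)² = 163047361/5764801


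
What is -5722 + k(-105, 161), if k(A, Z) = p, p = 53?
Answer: -5669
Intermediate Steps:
k(A, Z) = 53
-5722 + k(-105, 161) = -5722 + 53 = -5669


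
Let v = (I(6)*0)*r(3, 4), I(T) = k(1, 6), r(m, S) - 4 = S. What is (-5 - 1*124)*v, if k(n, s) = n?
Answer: 0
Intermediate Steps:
r(m, S) = 4 + S
I(T) = 1
v = 0 (v = (1*0)*(4 + 4) = 0*8 = 0)
(-5 - 1*124)*v = (-5 - 1*124)*0 = (-5 - 124)*0 = -129*0 = 0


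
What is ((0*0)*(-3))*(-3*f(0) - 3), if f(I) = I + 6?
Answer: 0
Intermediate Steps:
f(I) = 6 + I
((0*0)*(-3))*(-3*f(0) - 3) = ((0*0)*(-3))*(-3*(6 + 0) - 3) = (0*(-3))*(-3*6 - 3) = 0*(-18 - 3) = 0*(-21) = 0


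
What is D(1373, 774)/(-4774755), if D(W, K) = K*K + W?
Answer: -600449/4774755 ≈ -0.12575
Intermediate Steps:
D(W, K) = W + K² (D(W, K) = K² + W = W + K²)
D(1373, 774)/(-4774755) = (1373 + 774²)/(-4774755) = (1373 + 599076)*(-1/4774755) = 600449*(-1/4774755) = -600449/4774755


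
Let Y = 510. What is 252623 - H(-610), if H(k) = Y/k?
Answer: 15410054/61 ≈ 2.5262e+5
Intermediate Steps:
H(k) = 510/k
252623 - H(-610) = 252623 - 510/(-610) = 252623 - 510*(-1)/610 = 252623 - 1*(-51/61) = 252623 + 51/61 = 15410054/61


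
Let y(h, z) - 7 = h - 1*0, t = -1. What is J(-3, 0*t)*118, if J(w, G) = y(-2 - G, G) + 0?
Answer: 590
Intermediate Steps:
y(h, z) = 7 + h (y(h, z) = 7 + (h - 1*0) = 7 + (h + 0) = 7 + h)
J(w, G) = 5 - G (J(w, G) = (7 + (-2 - G)) + 0 = (5 - G) + 0 = 5 - G)
J(-3, 0*t)*118 = (5 - 0*(-1))*118 = (5 - 1*0)*118 = (5 + 0)*118 = 5*118 = 590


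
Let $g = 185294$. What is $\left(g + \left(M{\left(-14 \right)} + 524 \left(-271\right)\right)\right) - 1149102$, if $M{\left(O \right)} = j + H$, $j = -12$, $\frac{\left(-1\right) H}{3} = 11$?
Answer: $-1105857$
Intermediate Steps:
$H = -33$ ($H = \left(-3\right) 11 = -33$)
$M{\left(O \right)} = -45$ ($M{\left(O \right)} = -12 - 33 = -45$)
$\left(g + \left(M{\left(-14 \right)} + 524 \left(-271\right)\right)\right) - 1149102 = \left(185294 + \left(-45 + 524 \left(-271\right)\right)\right) - 1149102 = \left(185294 - 142049\right) - 1149102 = 43245 - 1149102 = -1105857$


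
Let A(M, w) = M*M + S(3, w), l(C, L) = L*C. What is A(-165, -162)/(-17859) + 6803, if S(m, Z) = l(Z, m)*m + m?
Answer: 40489669/5953 ≈ 6801.6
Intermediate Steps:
l(C, L) = C*L
S(m, Z) = m + Z*m² (S(m, Z) = (Z*m)*m + m = Z*m² + m = m + Z*m²)
A(M, w) = 3 + M² + 9*w (A(M, w) = M*M + 3*(1 + w*3) = M² + 3*(1 + 3*w) = M² + (3 + 9*w) = 3 + M² + 9*w)
A(-165, -162)/(-17859) + 6803 = (3 + (-165)² + 9*(-162))/(-17859) + 6803 = (3 + 27225 - 1458)*(-1/17859) + 6803 = 25770*(-1/17859) + 6803 = -8590/5953 + 6803 = 40489669/5953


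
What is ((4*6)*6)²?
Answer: 20736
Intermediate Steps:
((4*6)*6)² = (24*6)² = 144² = 20736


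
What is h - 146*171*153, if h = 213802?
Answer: -3605996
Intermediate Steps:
h - 146*171*153 = 213802 - 146*171*153 = 213802 - 24966*153 = 213802 - 3819798 = -3605996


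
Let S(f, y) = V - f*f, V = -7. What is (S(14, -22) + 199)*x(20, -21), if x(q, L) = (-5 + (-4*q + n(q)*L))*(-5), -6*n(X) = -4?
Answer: -1980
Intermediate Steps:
n(X) = ⅔ (n(X) = -⅙*(-4) = ⅔)
S(f, y) = -7 - f² (S(f, y) = -7 - f*f = -7 - f²)
x(q, L) = 25 + 20*q - 10*L/3 (x(q, L) = (-5 + (-4*q + 2*L/3))*(-5) = (-5 - 4*q + 2*L/3)*(-5) = 25 + 20*q - 10*L/3)
(S(14, -22) + 199)*x(20, -21) = ((-7 - 1*14²) + 199)*(25 + 20*20 - 10/3*(-21)) = ((-7 - 1*196) + 199)*(25 + 400 + 70) = ((-7 - 196) + 199)*495 = (-203 + 199)*495 = -4*495 = -1980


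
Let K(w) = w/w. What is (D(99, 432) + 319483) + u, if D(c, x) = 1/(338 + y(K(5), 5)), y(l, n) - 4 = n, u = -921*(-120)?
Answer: 149211042/347 ≈ 4.3000e+5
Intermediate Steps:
u = 110520
K(w) = 1
y(l, n) = 4 + n
D(c, x) = 1/347 (D(c, x) = 1/(338 + (4 + 5)) = 1/(338 + 9) = 1/347)
(D(99, 432) + 319483) + u = (1/347 + 319483) + 110520 = 110860602/347 + 110520 = 149211042/347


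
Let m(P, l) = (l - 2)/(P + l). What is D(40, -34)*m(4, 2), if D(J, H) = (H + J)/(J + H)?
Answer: 0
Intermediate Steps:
D(J, H) = 1 (D(J, H) = (H + J)/(H + J) = 1)
m(P, l) = (-2 + l)/(P + l)
D(40, -34)*m(4, 2) = 1*((-2 + 2)/(4 + 2)) = 1*(0/6) = 1*((⅙)*0) = 1*0 = 0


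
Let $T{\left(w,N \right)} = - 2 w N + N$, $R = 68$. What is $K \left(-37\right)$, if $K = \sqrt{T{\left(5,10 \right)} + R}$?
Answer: $- 37 i \sqrt{22} \approx - 173.55 i$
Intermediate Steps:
$T{\left(w,N \right)} = N - 2 N w$ ($T{\left(w,N \right)} = - 2 N w + N = N - 2 N w$)
$K = i \sqrt{22}$ ($K = \sqrt{10 \left(1 - 10\right) + 68} = \sqrt{10 \left(-9\right) + 68} = \sqrt{-90 + 68} = \sqrt{-22} = i \sqrt{22} \approx 4.6904 i$)
$K \left(-37\right) = i \sqrt{22} \left(-37\right) = - 37 i \sqrt{22}$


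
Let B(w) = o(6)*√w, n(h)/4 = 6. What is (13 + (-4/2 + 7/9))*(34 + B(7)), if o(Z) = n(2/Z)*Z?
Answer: 3604/9 + 1696*√7 ≈ 4887.6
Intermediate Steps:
n(h) = 24 (n(h) = 4*6 = 24)
o(Z) = 24*Z
B(w) = 144*√w (B(w) = (24*6)*√w = 144*√w)
(13 + (-4/2 + 7/9))*(34 + B(7)) = (13 + (-4/2 + 7/9))*(34 + 144*√7) = (13 + (-4*½ + 7*(⅑)))*(34 + 144*√7) = (13 + (-2 + 7/9))*(34 + 144*√7) = (13 - 11/9)*(34 + 144*√7) = 106*(34 + 144*√7)/9 = 3604/9 + 1696*√7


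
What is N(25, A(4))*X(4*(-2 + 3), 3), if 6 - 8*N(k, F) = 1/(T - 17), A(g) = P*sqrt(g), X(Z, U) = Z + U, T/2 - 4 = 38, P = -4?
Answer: 2807/536 ≈ 5.2369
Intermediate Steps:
T = 84 (T = 8 + 2*38 = 8 + 76 = 84)
X(Z, U) = U + Z
A(g) = -4*sqrt(g)
N(k, F) = 401/536 (N(k, F) = 3/4 - 1/(8*(84 - 17)) = 3/4 - 1/8/67 = 3/4 - 1/8*1/67 = 3/4 - 1/536 = 401/536)
N(25, A(4))*X(4*(-2 + 3), 3) = 401*(3 + 4*(-2 + 3))/536 = 401*(3 + 4*1)/536 = 401*(3 + 4)/536 = (401/536)*7 = 2807/536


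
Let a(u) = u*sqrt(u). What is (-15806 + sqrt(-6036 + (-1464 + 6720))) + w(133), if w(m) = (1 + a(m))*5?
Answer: -15801 + 665*sqrt(133) + 2*I*sqrt(195) ≈ -8131.8 + 27.928*I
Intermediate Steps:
a(u) = u**(3/2)
w(m) = 5 + 5*m**(3/2) (w(m) = (1 + m**(3/2))*5 = 5 + 5*m**(3/2))
(-15806 + sqrt(-6036 + (-1464 + 6720))) + w(133) = (-15806 + sqrt(-6036 + (-1464 + 6720))) + (5 + 5*133**(3/2)) = (-15806 + sqrt(-6036 + 5256)) + (5 + 5*(133*sqrt(133))) = (-15806 + sqrt(-780)) + (5 + 665*sqrt(133)) = (-15806 + 2*I*sqrt(195)) + (5 + 665*sqrt(133)) = -15801 + 665*sqrt(133) + 2*I*sqrt(195)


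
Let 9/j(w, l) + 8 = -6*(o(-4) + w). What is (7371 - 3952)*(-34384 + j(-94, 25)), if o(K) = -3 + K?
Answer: -5407706849/46 ≈ -1.1756e+8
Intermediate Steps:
j(w, l) = 9/(34 - 6*w) (j(w, l) = 9/(-8 - 6*((-3 - 4) + w)) = 9/(-8 - 6*(-7 + w)) = 9/(-8 + (42 - 6*w)) = 9/(34 - 6*w))
(7371 - 3952)*(-34384 + j(-94, 25)) = (7371 - 3952)*(-34384 - 9/(-34 + 6*(-94))) = 3419*(-34384 - 9/(-34 - 564)) = 3419*(-34384 - 9/(-598)) = 3419*(-34384 - 9*(-1/598)) = 3419*(-34384 + 9/598) = 3419*(-20561623/598) = -5407706849/46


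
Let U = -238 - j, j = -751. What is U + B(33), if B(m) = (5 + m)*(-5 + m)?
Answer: 1577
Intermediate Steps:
B(m) = (-5 + m)*(5 + m)
U = 513 (U = -238 - 1*(-751) = -238 + 751 = 513)
U + B(33) = 513 + (-25 + 33²) = 513 + (-25 + 1089) = 513 + 1064 = 1577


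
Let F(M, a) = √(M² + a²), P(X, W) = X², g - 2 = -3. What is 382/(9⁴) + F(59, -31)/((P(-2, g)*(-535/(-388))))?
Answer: 382/6561 + 97*√4442/535 ≈ 12.142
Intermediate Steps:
g = -1 (g = 2 - 3 = -1)
382/(9⁴) + F(59, -31)/((P(-2, g)*(-535/(-388)))) = 382/(9⁴) + √(59² + (-31)²)/(((-2)²*(-535/(-388)))) = 382/6561 + √(3481 + 961)/((4*(-535*(-1/388)))) = 382*(1/6561) + √4442/((4*(535/388))) = 382/6561 + √4442/(535/97) = 382/6561 + √4442*(97/535) = 382/6561 + 97*√4442/535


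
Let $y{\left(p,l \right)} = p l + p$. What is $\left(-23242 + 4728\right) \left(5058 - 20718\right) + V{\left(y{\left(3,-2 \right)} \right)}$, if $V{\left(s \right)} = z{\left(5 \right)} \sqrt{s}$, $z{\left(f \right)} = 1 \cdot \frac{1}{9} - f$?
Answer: $289929240 - \frac{44 i \sqrt{3}}{9} \approx 2.8993 \cdot 10^{8} - 8.4678 i$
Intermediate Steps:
$z{\left(f \right)} = \frac{1}{9} - f$ ($z{\left(f \right)} = 1 \cdot \frac{1}{9} - f = \frac{1}{9} - f$)
$y{\left(p,l \right)} = p + l p$ ($y{\left(p,l \right)} = l p + p = p + l p$)
$V{\left(s \right)} = - \frac{44 \sqrt{s}}{9}$ ($V{\left(s \right)} = \left(\frac{1}{9} - 5\right) \sqrt{s} = - \frac{44 \sqrt{s}}{9}$)
$\left(-23242 + 4728\right) \left(5058 - 20718\right) + V{\left(y{\left(3,-2 \right)} \right)} = \left(-23242 + 4728\right) \left(5058 - 20718\right) - \frac{44 \sqrt{3 \left(1 - 2\right)}}{9} = \left(-18514\right) \left(-15660\right) - \frac{44 \sqrt{3 \left(-1\right)}}{9} = 289929240 - \frac{44 \sqrt{-3}}{9} = 289929240 - \frac{44 i \sqrt{3}}{9}$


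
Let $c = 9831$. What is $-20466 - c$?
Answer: $-30297$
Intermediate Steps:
$-20466 - c = -20466 - 9831 = -30297$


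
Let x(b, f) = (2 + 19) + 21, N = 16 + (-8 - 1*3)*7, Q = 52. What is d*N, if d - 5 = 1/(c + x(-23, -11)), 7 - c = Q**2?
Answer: -809714/2655 ≈ -304.98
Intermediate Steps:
c = -2697 (c = 7 - 1*52**2 = 7 - 1*2704 = 7 - 2704 = -2697)
N = -61 (N = 16 + (-8 - 3)*7 = 16 - 11*7 = 16 - 77 = -61)
x(b, f) = 42 (x(b, f) = 21 + 21 = 42)
d = 13274/2655 (d = 5 + 1/(-2697 + 42) = 5 + 1/(-2655) = 5 - 1/2655 = 13274/2655 ≈ 4.9996)
d*N = (13274/2655)*(-61) = -809714/2655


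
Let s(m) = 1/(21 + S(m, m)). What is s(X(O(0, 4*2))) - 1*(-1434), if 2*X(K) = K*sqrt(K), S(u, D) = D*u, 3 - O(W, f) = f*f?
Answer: 325370294/226897 ≈ 1434.0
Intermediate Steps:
O(W, f) = 3 - f**2 (O(W, f) = 3 - f*f = 3 - f**2)
X(K) = K**(3/2)/2 (X(K) = (K*sqrt(K))/2 = K**(3/2)/2)
s(m) = 1/(21 + m**2) (s(m) = 1/(21 + m*m) = 1/(21 + m**2))
s(X(O(0, 4*2))) - 1*(-1434) = 1/(21 + ((3 - (4*2)**2)**(3/2)/2)**2) - 1*(-1434) = 1/(21 + ((3 - 1*8**2)**(3/2)/2)**2) + 1434 = 1/(21 + ((3 - 1*64)**(3/2)/2)**2) + 1434 = 1/(21 + ((3 - 64)**(3/2)/2)**2) + 1434 = 1/(21 + ((-61)**(3/2)/2)**2) + 1434 = 1/(21 + ((-61*I*sqrt(61))/2)**2) + 1434 = 1/(21 + (-61*I*sqrt(61)/2)**2) + 1434 = 1/(21 - 226981/4) + 1434 = 1/(-226897/4) + 1434 = -4/226897 + 1434 = 325370294/226897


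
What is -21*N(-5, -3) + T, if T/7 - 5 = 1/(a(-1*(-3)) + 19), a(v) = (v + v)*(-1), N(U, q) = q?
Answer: 1281/13 ≈ 98.538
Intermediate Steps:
a(v) = -2*v (a(v) = (2*v)*(-1) = -2*v)
T = 462/13 (T = 35 + 7/(-(-2)*(-3) + 19) = 35 + 7/(-2*3 + 19) = 35 + 7/(-6 + 19) = 35 + 7/13 = 462/13 ≈ 35.538)
-21*N(-5, -3) + T = -21*(-3) + 462/13 = 63 + 462/13 = 1281/13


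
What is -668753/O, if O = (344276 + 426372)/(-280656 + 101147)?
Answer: 120047182277/770648 ≈ 1.5577e+5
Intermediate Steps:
O = -770648/179509 (O = 770648/(-179509) = 770648*(-1/179509) = -770648/179509 ≈ -4.2931)
-668753/O = -668753/(-770648/179509) = -668753*(-179509/770648) = 120047182277/770648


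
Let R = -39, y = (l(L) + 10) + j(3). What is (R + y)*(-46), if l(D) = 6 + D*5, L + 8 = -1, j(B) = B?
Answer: 2990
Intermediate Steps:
L = -9 (L = -8 - 1 = -9)
l(D) = 6 + 5*D
y = -26 (y = ((6 + 5*(-9)) + 10) + 3 = ((6 - 45) + 10) + 3 = (-39 + 10) + 3 = -29 + 3 = -26)
(R + y)*(-46) = (-39 - 26)*(-46) = -65*(-46) = 2990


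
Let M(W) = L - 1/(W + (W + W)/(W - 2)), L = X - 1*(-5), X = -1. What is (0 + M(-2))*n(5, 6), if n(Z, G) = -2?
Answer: -10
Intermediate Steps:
L = 4 (L = -1 - 1*(-5) = -1 + 5 = 4)
M(W) = 4 - 1/(W + 2*W/(-2 + W)) (M(W) = 4 - 1/(W + (W + W)/(W - 2)) = 4 - 1/(W + (2*W)/(-2 + W)) = 4 - 1/(W + 2*W/(-2 + W)))
(0 + M(-2))*n(5, 6) = (0 + (4 - 1/(-2) + 2/(-2)**2))*(-2) = (0 + (4 - 1*(-1/2) + 2*(1/4)))*(-2) = (0 + (4 + 1/2 + 1/2))*(-2) = (0 + 5)*(-2) = 5*(-2) = -10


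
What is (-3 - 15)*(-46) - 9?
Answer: 819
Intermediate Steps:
(-3 - 15)*(-46) - 9 = -18*(-46) - 9 = 828 - 9 = 819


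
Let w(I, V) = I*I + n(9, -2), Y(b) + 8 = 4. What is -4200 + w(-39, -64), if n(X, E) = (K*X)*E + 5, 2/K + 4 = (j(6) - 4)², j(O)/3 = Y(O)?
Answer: -18719/7 ≈ -2674.1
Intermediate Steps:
Y(b) = -4 (Y(b) = -8 + 4 = -4)
j(O) = -12 (j(O) = 3*(-4) = -12)
K = 1/126 (K = 2/(-4 + (-12 - 4)²) = 2/(-4 + (-16)²) = 2/(-4 + 256) = 2/252 = 2*(1/252) = 1/126 ≈ 0.0079365)
n(X, E) = 5 + E*X/126 (n(X, E) = (X/126)*E + 5 = E*X/126 + 5 = 5 + E*X/126)
w(I, V) = 34/7 + I² (w(I, V) = I*I + (5 + (1/126)*(-2)*9) = I² + (5 - ⅐) = I² + 34/7 = 34/7 + I²)
-4200 + w(-39, -64) = -4200 + (34/7 + (-39)²) = -4200 + (34/7 + 1521) = -4200 + 10681/7 = -18719/7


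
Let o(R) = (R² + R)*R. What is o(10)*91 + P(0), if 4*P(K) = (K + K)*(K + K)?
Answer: 100100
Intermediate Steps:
o(R) = R*(R + R²) (o(R) = (R + R²)*R = R*(R + R²))
P(K) = K² (P(K) = ((K + K)*(K + K))/4 = ((2*K)*(2*K))/4 = (4*K²)/4 = K²)
o(10)*91 + P(0) = (10²*(1 + 10))*91 + 0² = (100*11)*91 + 0 = 1100*91 + 0 = 100100 + 0 = 100100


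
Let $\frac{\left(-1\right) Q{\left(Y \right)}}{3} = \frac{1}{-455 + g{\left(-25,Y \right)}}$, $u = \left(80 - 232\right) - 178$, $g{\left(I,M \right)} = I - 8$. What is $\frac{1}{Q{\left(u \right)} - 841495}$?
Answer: $- \frac{488}{410649557} \approx -1.1884 \cdot 10^{-6}$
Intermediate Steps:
$g{\left(I,M \right)} = -8 + I$
$u = -330$ ($u = -152 - 178 = -330$)
$Q{\left(Y \right)} = \frac{3}{488}$ ($Q{\left(Y \right)} = - \frac{3}{-455 - 33} = - \frac{3}{-488} = \left(-3\right) \left(- \frac{1}{488}\right) = \frac{3}{488}$)
$\frac{1}{Q{\left(u \right)} - 841495} = \frac{1}{\frac{3}{488} - 841495} = \frac{1}{- \frac{410649557}{488}} = - \frac{488}{410649557}$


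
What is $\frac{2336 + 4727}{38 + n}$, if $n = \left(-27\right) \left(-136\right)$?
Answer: $\frac{1009}{530} \approx 1.9038$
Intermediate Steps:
$n = 3672$
$\frac{2336 + 4727}{38 + n} = \frac{2336 + 4727}{38 + 3672} = \frac{7063}{3710} = 7063 \cdot \frac{1}{3710} = \frac{1009}{530}$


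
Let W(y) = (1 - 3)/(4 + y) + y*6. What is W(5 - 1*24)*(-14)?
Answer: 23912/15 ≈ 1594.1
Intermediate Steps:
W(y) = -2/(4 + y) + 6*y
W(5 - 1*24)*(-14) = (2*(-1 + 3*(5 - 1*24)² + 12*(5 - 1*24))/(4 + (5 - 1*24)))*(-14) = (2*(-1 + 3*(5 - 24)² + 12*(5 - 24))/(4 + (5 - 24)))*(-14) = (2*(-1 + 3*(-19)² + 12*(-19))/(4 - 19))*(-14) = (2*(-1 + 3*361 - 228)/(-15))*(-14) = (2*(-1/15)*(-1 + 1083 - 228))*(-14) = (2*(-1/15)*854)*(-14) = -1708/15*(-14) = 23912/15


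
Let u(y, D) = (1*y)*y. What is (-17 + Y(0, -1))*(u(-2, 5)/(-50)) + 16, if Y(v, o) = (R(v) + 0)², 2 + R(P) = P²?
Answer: 426/25 ≈ 17.040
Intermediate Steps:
R(P) = -2 + P²
u(y, D) = y² (u(y, D) = y*y = y²)
Y(v, o) = (-2 + v²)² (Y(v, o) = ((-2 + v²) + 0)² = (-2 + v²)²)
(-17 + Y(0, -1))*(u(-2, 5)/(-50)) + 16 = (-17 + (-2 + 0²)²)*((-2)²/(-50)) + 16 = (-17 + (-2 + 0)²)*(4*(-1/50)) + 16 = (-17 + (-2)²)*(-2/25) + 16 = (-17 + 4)*(-2/25) + 16 = -13*(-2/25) + 16 = 26/25 + 16 = 426/25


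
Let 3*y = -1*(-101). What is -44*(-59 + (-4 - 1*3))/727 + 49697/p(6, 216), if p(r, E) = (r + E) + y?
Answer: 110616525/557609 ≈ 198.38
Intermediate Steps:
y = 101/3 (y = (-1*(-101))/3 = (1/3)*101 = 101/3 ≈ 33.667)
p(r, E) = 101/3 + E + r (p(r, E) = (r + E) + 101/3 = (E + r) + 101/3 = 101/3 + E + r)
-44*(-59 + (-4 - 1*3))/727 + 49697/p(6, 216) = -44*(-59 + (-4 - 1*3))/727 + 49697/(101/3 + 216 + 6) = -44*(-59 + (-4 - 3))*(1/727) + 49697/(767/3) = -44*(-59 - 7)*(1/727) + 49697*(3/767) = -44*(-66)*(1/727) + 149091/767 = 2904*(1/727) + 149091/767 = 2904/727 + 149091/767 = 110616525/557609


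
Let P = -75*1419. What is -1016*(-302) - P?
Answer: 413257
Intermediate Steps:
P = -106425
-1016*(-302) - P = -1016*(-302) - 1*(-106425) = 306832 + 106425 = 413257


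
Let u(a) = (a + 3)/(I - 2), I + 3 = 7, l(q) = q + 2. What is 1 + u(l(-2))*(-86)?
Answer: -128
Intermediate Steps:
l(q) = 2 + q
I = 4 (I = -3 + 7 = 4)
u(a) = 3/2 + a/2 (u(a) = (a + 3)/(4 - 2) = (3 + a)/2 = (3 + a)*(1/2) = 3/2 + a/2)
1 + u(l(-2))*(-86) = 1 + (3/2 + (2 - 2)/2)*(-86) = 1 + (3/2 + (1/2)*0)*(-86) = 1 + (3/2 + 0)*(-86) = 1 + (3/2)*(-86) = 1 - 129 = -128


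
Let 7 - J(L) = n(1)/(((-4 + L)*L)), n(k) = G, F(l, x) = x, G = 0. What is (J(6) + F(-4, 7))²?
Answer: 196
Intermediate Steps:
n(k) = 0
J(L) = 7 (J(L) = 7 - 0/((-4 + L)*L) = 7 - 0/(L*(-4 + L)) = 7 - 0*1/(L*(-4 + L)) = 7 - 1*0 = 7 + 0 = 7)
(J(6) + F(-4, 7))² = (7 + 7)² = 14² = 196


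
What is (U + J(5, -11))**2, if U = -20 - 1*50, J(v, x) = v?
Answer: 4225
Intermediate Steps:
U = -70 (U = -20 - 50 = -70)
(U + J(5, -11))**2 = (-70 + 5)**2 = (-65)**2 = 4225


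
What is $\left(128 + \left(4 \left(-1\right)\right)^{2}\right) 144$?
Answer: $20736$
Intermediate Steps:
$\left(128 + \left(4 \left(-1\right)\right)^{2}\right) 144 = \left(128 + \left(-4\right)^{2}\right) 144 = \left(128 + 16\right) 144 = 144 \cdot 144 = 20736$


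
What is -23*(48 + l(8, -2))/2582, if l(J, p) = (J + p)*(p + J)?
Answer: -966/1291 ≈ -0.74826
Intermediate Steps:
l(J, p) = (J + p)² (l(J, p) = (J + p)*(J + p) = (J + p)²)
-23*(48 + l(8, -2))/2582 = -23*(48 + (8 - 2)²)/2582 = -23*(48 + 6²)*(1/2582) = -23*(48 + 36)*(1/2582) = -23*84*(1/2582) = -1932*1/2582 = -966/1291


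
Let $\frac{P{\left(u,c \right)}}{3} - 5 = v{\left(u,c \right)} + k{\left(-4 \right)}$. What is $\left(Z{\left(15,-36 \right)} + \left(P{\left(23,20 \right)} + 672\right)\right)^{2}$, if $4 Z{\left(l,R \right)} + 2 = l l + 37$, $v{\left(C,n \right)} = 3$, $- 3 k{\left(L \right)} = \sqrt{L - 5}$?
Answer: $579112 - 4566 i \approx 5.7911 \cdot 10^{5} - 4566.0 i$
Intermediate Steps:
$k{\left(L \right)} = - \frac{\sqrt{-5 + L}}{3}$ ($k{\left(L \right)} = - \frac{\sqrt{L - 5}}{3} = - \frac{\sqrt{-5 + L}}{3}$)
$P{\left(u,c \right)} = 24 - 3 i$ ($P{\left(u,c \right)} = 15 + 3 \left(3 - \frac{\sqrt{-5 - 4}}{3}\right) = 15 + 3 \left(3 - \frac{\sqrt{-9}}{3}\right) = 15 + 3 \left(3 - \frac{3 i}{3}\right) = 15 + 3 \left(3 - i\right) = 15 + \left(9 - 3 i\right) = 24 - 3 i$)
$Z{\left(l,R \right)} = \frac{35}{4} + \frac{l^{2}}{4}$ ($Z{\left(l,R \right)} = - \frac{1}{2} + \frac{l l + 37}{4} = - \frac{1}{2} + \frac{l^{2} + 37}{4} = - \frac{1}{2} + \frac{37 + l^{2}}{4} = - \frac{1}{2} + \left(\frac{37}{4} + \frac{l^{2}}{4}\right) = \frac{35}{4} + \frac{l^{2}}{4}$)
$\left(Z{\left(15,-36 \right)} + \left(P{\left(23,20 \right)} + 672\right)\right)^{2} = \left(\left(\frac{35}{4} + \frac{15^{2}}{4}\right) + \left(\left(24 - 3 i\right) + 672\right)\right)^{2} = \left(\left(\frac{35}{4} + \frac{1}{4} \cdot 225\right) + \left(696 - 3 i\right)\right)^{2} = \left(\left(\frac{35}{4} + \frac{225}{4}\right) + \left(696 - 3 i\right)\right)^{2} = \left(65 + \left(696 - 3 i\right)\right)^{2} = \left(761 - 3 i\right)^{2}$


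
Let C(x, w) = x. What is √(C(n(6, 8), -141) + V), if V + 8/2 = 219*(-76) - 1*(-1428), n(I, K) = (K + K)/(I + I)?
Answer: 2*I*√34242/3 ≈ 123.36*I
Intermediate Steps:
n(I, K) = K/I (n(I, K) = (2*K)/((2*I)) = (2*K)*(1/(2*I)) = K/I)
V = -15220 (V = -4 + (219*(-76) - 1*(-1428)) = -4 + (-16644 + 1428) = -4 - 15216 = -15220)
√(C(n(6, 8), -141) + V) = √(8/6 - 15220) = √(8*(⅙) - 15220) = √(4/3 - 15220) = √(-45656/3) = 2*I*√34242/3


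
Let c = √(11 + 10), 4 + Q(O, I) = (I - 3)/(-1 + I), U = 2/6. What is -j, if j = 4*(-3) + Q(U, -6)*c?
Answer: 12 + 19*√21/7 ≈ 24.438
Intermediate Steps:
U = ⅓ (U = 2*(⅙) = ⅓ ≈ 0.33333)
Q(O, I) = -4 + (-3 + I)/(-1 + I) (Q(O, I) = -4 + (I - 3)/(-1 + I) = -4 + (-3 + I)/(-1 + I))
c = √21 ≈ 4.5826
j = -12 - 19*√21/7 (j = 4*(-3) + ((1 - 3*(-6))/(-1 - 6))*√21 = -12 + ((1 + 18)/(-7))*√21 = -12 + (-⅐*19)*√21 = -12 - 19*√21/7 ≈ -24.438)
-j = -(-12 - 19*√21/7) = 12 + 19*√21/7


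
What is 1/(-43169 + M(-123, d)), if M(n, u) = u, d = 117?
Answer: -1/43052 ≈ -2.3228e-5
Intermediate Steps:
1/(-43169 + M(-123, d)) = 1/(-43169 + 117) = 1/(-43052) = -1/43052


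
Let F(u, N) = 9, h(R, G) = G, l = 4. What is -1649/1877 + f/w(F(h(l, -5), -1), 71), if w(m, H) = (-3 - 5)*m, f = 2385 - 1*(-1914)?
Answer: -2729317/45048 ≈ -60.587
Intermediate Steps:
f = 4299 (f = 2385 + 1914 = 4299)
w(m, H) = -8*m
-1649/1877 + f/w(F(h(l, -5), -1), 71) = -1649/1877 + 4299/((-8*9)) = -1649*1/1877 + 4299/(-72) = -1649/1877 + 4299*(-1/72) = -1649/1877 - 1433/24 = -2729317/45048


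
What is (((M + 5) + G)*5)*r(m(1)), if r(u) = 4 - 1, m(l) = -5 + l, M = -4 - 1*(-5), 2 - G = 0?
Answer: 120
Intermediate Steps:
G = 2 (G = 2 - 1*0 = 2 + 0 = 2)
M = 1 (M = -4 + 5 = 1)
r(u) = 3
(((M + 5) + G)*5)*r(m(1)) = (((1 + 5) + 2)*5)*3 = ((6 + 2)*5)*3 = (8*5)*3 = 40*3 = 120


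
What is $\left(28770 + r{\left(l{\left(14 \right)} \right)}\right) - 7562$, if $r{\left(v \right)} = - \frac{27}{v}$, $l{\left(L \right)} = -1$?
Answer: $21235$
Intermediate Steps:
$\left(28770 + r{\left(l{\left(14 \right)} \right)}\right) - 7562 = \left(28770 - \frac{27}{-1}\right) - 7562 = \left(28770 - -27\right) - 7562 = \left(28770 + 27\right) - 7562 = 28797 - 7562 = 21235$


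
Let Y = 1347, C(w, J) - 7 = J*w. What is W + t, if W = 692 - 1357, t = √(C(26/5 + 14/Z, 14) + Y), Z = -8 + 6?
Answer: -665 + 2*√8305/5 ≈ -628.55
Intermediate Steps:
Z = -2
C(w, J) = 7 + J*w
t = 2*√8305/5 (t = √((7 + 14*(26/5 + 14/(-2))) + 1347) = √((7 + 14*(26*(⅕) + 14*(-½))) + 1347) = √((7 + 14*(26/5 - 7)) + 1347) = √((7 + 14*(-9/5)) + 1347) = √((7 - 126/5) + 1347) = √(-91/5 + 1347) = √(6644/5) = 2*√8305/5 ≈ 36.453)
W = -665
W + t = -665 + 2*√8305/5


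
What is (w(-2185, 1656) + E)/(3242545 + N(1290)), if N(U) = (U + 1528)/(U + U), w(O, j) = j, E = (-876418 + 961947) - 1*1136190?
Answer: -1353216450/4182884459 ≈ -0.32351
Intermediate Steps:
E = -1050661 (E = 85529 - 1136190 = -1050661)
N(U) = (1528 + U)/(2*U) (N(U) = (1528 + U)/((2*U)) = (1528 + U)*(1/(2*U)) = (1528 + U)/(2*U))
(w(-2185, 1656) + E)/(3242545 + N(1290)) = (1656 - 1050661)/(3242545 + (1/2)*(1528 + 1290)/1290) = -1049005/(3242545 + (1/2)*(1/1290)*2818) = -1049005/(3242545 + 1409/1290) = -1049005/4182884459/1290 = -1049005*1290/4182884459 = -1353216450/4182884459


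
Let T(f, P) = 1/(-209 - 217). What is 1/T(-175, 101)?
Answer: -426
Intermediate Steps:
T(f, P) = -1/426 (T(f, P) = 1/(-426) = -1/426)
1/T(-175, 101) = 1/(-1/426) = -426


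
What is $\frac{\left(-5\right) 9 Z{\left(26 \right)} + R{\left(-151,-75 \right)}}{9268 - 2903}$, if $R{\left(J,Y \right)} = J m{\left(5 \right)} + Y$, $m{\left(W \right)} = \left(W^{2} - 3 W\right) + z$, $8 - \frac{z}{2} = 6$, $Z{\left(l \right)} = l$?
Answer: $- \frac{3359}{6365} \approx -0.52773$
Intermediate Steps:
$z = 4$ ($z = 16 - 12 = 4$)
$m{\left(W \right)} = 4 + W^{2} - 3 W$ ($m{\left(W \right)} = \left(W^{2} - 3 W\right) + 4 = 4 + W^{2} - 3 W$)
$R{\left(J,Y \right)} = Y + 14 J$ ($R{\left(J,Y \right)} = J \left(4 + 5^{2} - 15\right) + Y = J \left(4 + 25 - 15\right) + Y = J 14 + Y = 14 J + Y = Y + 14 J$)
$\frac{\left(-5\right) 9 Z{\left(26 \right)} + R{\left(-151,-75 \right)}}{9268 - 2903} = \frac{\left(-5\right) 9 \cdot 26 + \left(-75 + 14 \left(-151\right)\right)}{9268 - 2903} = \frac{\left(-45\right) 26 - 2189}{6365} = \left(-1170 - 2189\right) \frac{1}{6365} = \left(-3359\right) \frac{1}{6365} = - \frac{3359}{6365}$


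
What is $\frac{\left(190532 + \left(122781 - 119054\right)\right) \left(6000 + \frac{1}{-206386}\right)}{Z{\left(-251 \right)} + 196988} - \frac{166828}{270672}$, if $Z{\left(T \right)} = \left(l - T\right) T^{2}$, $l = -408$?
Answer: $- \frac{8180627419007437213}{67693062983259156} \approx -120.85$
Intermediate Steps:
$Z{\left(T \right)} = T^{2} \left(-408 - T\right)$ ($Z{\left(T \right)} = \left(-408 - T\right) T^{2} = T^{2} \left(-408 - T\right)$)
$\frac{\left(190532 + \left(122781 - 119054\right)\right) \left(6000 + \frac{1}{-206386}\right)}{Z{\left(-251 \right)} + 196988} - \frac{166828}{270672} = \frac{\left(190532 + \left(122781 - 119054\right)\right) \left(6000 + \frac{1}{-206386}\right)}{\left(-251\right)^{2} \left(-408 - -251\right) + 196988} - \frac{166828}{270672} = \frac{\left(190532 + 3727\right) \left(6000 - \frac{1}{206386}\right)}{63001 \left(-408 + 251\right) + 196988} - \frac{41707}{67668} = \frac{194259 \cdot \frac{1238315999}{206386}}{63001 \left(-157\right) + 196988} - \frac{41707}{67668} = \frac{240554027649741}{206386 \left(-9891157 + 196988\right)} - \frac{41707}{67668} = \frac{240554027649741}{206386 \left(-9694169\right)} - \frac{41707}{67668} = \frac{240554027649741}{206386} \left(- \frac{1}{9694169}\right) - \frac{41707}{67668} = - \frac{240554027649741}{2000740763234} - \frac{41707}{67668} = - \frac{8180627419007437213}{67693062983259156}$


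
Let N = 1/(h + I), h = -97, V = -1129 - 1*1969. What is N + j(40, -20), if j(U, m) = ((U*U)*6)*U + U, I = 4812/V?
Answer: 58627160811/152659 ≈ 3.8404e+5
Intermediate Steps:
V = -3098 (V = -1129 - 1969 = -3098)
I = -2406/1549 (I = 4812/(-3098) = 4812*(-1/3098) = -2406/1549 ≈ -1.5533)
j(U, m) = U + 6*U³ (j(U, m) = (U²*6)*U + U = (6*U²)*U + U = 6*U³ + U = U + 6*U³)
N = -1549/152659 (N = 1/(-97 - 2406/1549) = 1/(-152659/1549) = -1549/152659 ≈ -0.010147)
N + j(40, -20) = -1549/152659 + (40 + 6*40³) = -1549/152659 + (40 + 6*64000) = -1549/152659 + (40 + 384000) = -1549/152659 + 384040 = 58627160811/152659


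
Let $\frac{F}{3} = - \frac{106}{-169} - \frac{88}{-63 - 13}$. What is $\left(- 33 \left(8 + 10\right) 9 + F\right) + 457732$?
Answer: $\frac{1452628642}{3211} \approx 4.5239 \cdot 10^{5}$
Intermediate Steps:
$F = \frac{17196}{3211}$ ($F = 3 \left(- \frac{106}{-169} - \frac{88}{-63 - 13}\right) = 3 \left(\left(-106\right) \left(- \frac{1}{169}\right) - \frac{88}{-63 - 13}\right) = 3 \left(\frac{106}{169} - \frac{88}{-76}\right) = 3 \left(\frac{106}{169} - - \frac{22}{19}\right) = 3 \left(\frac{106}{169} + \frac{22}{19}\right) = 3 \cdot \frac{5732}{3211} = \frac{17196}{3211} \approx 5.3553$)
$\left(- 33 \left(8 + 10\right) 9 + F\right) + 457732 = \left(- 33 \left(8 + 10\right) 9 + \frac{17196}{3211}\right) + 457732 = \left(- 33 \cdot 18 \cdot 9 + \frac{17196}{3211}\right) + 457732 = \left(\left(-33\right) 162 + \frac{17196}{3211}\right) + 457732 = \left(-5346 + \frac{17196}{3211}\right) + 457732 = - \frac{17148810}{3211} + 457732 = \frac{1452628642}{3211}$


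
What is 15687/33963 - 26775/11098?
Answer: -245088333/125640458 ≈ -1.9507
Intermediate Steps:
15687/33963 - 26775/11098 = 15687*(1/33963) - 26775*1/11098 = 5229/11321 - 26775/11098 = -245088333/125640458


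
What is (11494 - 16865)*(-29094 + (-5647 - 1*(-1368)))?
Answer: 179246383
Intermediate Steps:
(11494 - 16865)*(-29094 + (-5647 - 1*(-1368))) = -5371*(-29094 + (-5647 + 1368)) = -5371*(-29094 - 4279) = -5371*(-33373) = 179246383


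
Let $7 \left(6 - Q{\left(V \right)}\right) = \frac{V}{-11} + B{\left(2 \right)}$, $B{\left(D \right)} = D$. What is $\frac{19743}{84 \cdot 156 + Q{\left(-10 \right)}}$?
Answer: $\frac{1520211}{1009438} \approx 1.506$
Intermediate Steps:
$Q{\left(V \right)} = \frac{40}{7} + \frac{V}{77}$ ($Q{\left(V \right)} = 6 - \frac{\frac{V}{-11} + 2}{7} = 6 - \frac{- \frac{V}{11} + 2}{7} = 6 - \frac{2 - \frac{V}{11}}{7} = 6 + \left(- \frac{2}{7} + \frac{V}{77}\right) = \frac{40}{7} + \frac{V}{77}$)
$\frac{19743}{84 \cdot 156 + Q{\left(-10 \right)}} = \frac{19743}{84 \cdot 156 + \left(\frac{40}{7} + \frac{1}{77} \left(-10\right)\right)} = \frac{19743}{13104 + \left(\frac{40}{7} - \frac{10}{77}\right)} = \frac{19743}{13104 + \frac{430}{77}} = \frac{19743}{\frac{1009438}{77}} = 19743 \cdot \frac{77}{1009438} = \frac{1520211}{1009438}$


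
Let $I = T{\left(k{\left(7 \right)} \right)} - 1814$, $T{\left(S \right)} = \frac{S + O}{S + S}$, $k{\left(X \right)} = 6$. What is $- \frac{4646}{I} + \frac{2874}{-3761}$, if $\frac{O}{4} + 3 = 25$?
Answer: $\frac{73696098}{40757957} \approx 1.8081$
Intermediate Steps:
$O = 88$ ($O = -12 + 4 \cdot 25 = -12 + 100 = 88$)
$T{\left(S \right)} = \frac{88 + S}{2 S}$ ($T{\left(S \right)} = \frac{S + 88}{S + S} = \frac{88 + S}{2 S}$)
$I = - \frac{10837}{6}$ ($I = \frac{88 + 6}{2 \cdot 6} - 1814 = \frac{1}{2} \cdot \frac{1}{6} \cdot 94 - 1814 = \frac{47}{6} - 1814 = - \frac{10837}{6} \approx -1806.2$)
$- \frac{4646}{I} + \frac{2874}{-3761} = - \frac{4646}{- \frac{10837}{6}} + \frac{2874}{-3761} = \left(-4646\right) \left(- \frac{6}{10837}\right) + 2874 \left(- \frac{1}{3761}\right) = \frac{27876}{10837} - \frac{2874}{3761} = \frac{73696098}{40757957}$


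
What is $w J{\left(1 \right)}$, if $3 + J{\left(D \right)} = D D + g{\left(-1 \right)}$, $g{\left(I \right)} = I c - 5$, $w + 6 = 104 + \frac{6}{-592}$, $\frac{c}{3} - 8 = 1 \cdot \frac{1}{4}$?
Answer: $- \frac{3683635}{1184} \approx -3111.2$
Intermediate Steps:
$c = \frac{99}{4}$ ($c = 24 + 3 \cdot 1 \cdot \frac{1}{4} = 24 + 3 \cdot \frac{1}{4} = 24 + \frac{3}{4} = \frac{99}{4} \approx 24.75$)
$w = \frac{29005}{296}$ ($w = -6 + \left(104 + \frac{6}{-592}\right) = -6 + \left(104 + 6 \left(- \frac{1}{592}\right)\right) = -6 + \left(104 - \frac{3}{296}\right) = -6 + \frac{30781}{296} = \frac{29005}{296} \approx 97.99$)
$g{\left(I \right)} = -5 + \frac{99 I}{4}$ ($g{\left(I \right)} = I \frac{99}{4} - 5 = \frac{99 I}{4} - 5 = -5 + \frac{99 I}{4}$)
$J{\left(D \right)} = - \frac{131}{4} + D^{2}$ ($J{\left(D \right)} = -3 + \left(D D + \left(-5 + \frac{99}{4} \left(-1\right)\right)\right) = -3 + \left(D^{2} - \frac{119}{4}\right) = -3 + \left(- \frac{119}{4} + D^{2}\right) = - \frac{131}{4} + D^{2}$)
$w J{\left(1 \right)} = \frac{29005 \left(- \frac{131}{4} + 1^{2}\right)}{296} = \frac{29005 \left(- \frac{131}{4} + 1\right)}{296} = \frac{29005}{296} \left(- \frac{127}{4}\right) = - \frac{3683635}{1184}$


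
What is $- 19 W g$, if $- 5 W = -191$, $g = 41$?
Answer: $- \frac{148789}{5} \approx -29758.0$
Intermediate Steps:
$W = \frac{191}{5}$ ($W = \left(- \frac{1}{5}\right) \left(-191\right) = \frac{191}{5} \approx 38.2$)
$- 19 W g = \left(-19\right) \frac{191}{5} \cdot 41 = \left(- \frac{3629}{5}\right) 41 = - \frac{148789}{5}$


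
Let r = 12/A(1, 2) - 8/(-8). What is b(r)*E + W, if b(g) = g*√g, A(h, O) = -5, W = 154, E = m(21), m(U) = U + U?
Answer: 154 - 294*I*√35/25 ≈ 154.0 - 69.573*I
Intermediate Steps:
m(U) = 2*U
E = 42 (E = 2*21 = 42)
r = -7/5 (r = 12/(-5) - 8/(-8) = 12*(-⅕) - 8*(-⅛) = -12/5 + 1 = -7/5 ≈ -1.4000)
b(g) = g^(3/2)
b(r)*E + W = (-7/5)^(3/2)*42 + 154 = -7*I*√35/25*42 + 154 = -294*I*√35/25 + 154 = 154 - 294*I*√35/25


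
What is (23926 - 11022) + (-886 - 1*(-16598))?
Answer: 28616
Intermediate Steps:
(23926 - 11022) + (-886 - 1*(-16598)) = 12904 + (-886 + 16598) = 12904 + 15712 = 28616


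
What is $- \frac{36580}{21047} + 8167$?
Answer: $\frac{171854269}{21047} \approx 8165.3$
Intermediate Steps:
$- \frac{36580}{21047} + 8167 = \frac{171854269}{21047}$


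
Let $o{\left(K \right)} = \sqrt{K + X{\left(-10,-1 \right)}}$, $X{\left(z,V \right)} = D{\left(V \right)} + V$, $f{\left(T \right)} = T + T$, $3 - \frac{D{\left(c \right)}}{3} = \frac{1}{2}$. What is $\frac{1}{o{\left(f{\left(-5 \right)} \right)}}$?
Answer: $- \frac{i \sqrt{14}}{7} \approx - 0.53452 i$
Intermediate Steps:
$D{\left(c \right)} = \frac{15}{2}$ ($D{\left(c \right)} = 9 - \frac{3}{2} = \frac{15}{2}$)
$f{\left(T \right)} = 2 T$
$X{\left(z,V \right)} = \frac{15}{2} + V$
$o{\left(K \right)} = \sqrt{\frac{13}{2} + K}$ ($o{\left(K \right)} = \sqrt{K + \left(\frac{15}{2} - 1\right)} = \sqrt{K + \frac{13}{2}} = \sqrt{\frac{13}{2} + K}$)
$\frac{1}{o{\left(f{\left(-5 \right)} \right)}} = \frac{1}{\frac{1}{2} \sqrt{26 + 4 \cdot 2 \left(-5\right)}} = \frac{1}{\frac{1}{2} \sqrt{26 + 4 \left(-10\right)}} = \frac{1}{\frac{1}{2} \sqrt{26 - 40}} = \frac{1}{\frac{1}{2} \sqrt{-14}} = \frac{1}{\frac{1}{2} i \sqrt{14}} = - \frac{i \sqrt{14}}{7}$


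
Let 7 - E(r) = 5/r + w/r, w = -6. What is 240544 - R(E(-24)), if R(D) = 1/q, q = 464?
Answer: 111612415/464 ≈ 2.4054e+5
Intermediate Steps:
E(r) = 7 + 1/r (E(r) = 7 - (5/r - 6/r) = 7 - (-1)/r = 7 + 1/r)
R(D) = 1/464
240544 - R(E(-24)) = 240544 - 1*1/464 = 240544 - 1/464 = 111612415/464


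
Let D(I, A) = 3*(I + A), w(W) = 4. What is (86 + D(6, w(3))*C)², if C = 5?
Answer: 55696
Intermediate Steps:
D(I, A) = 3*A + 3*I (D(I, A) = 3*(A + I) = 3*A + 3*I)
(86 + D(6, w(3))*C)² = (86 + (3*4 + 3*6)*5)² = (86 + (12 + 18)*5)² = (86 + 30*5)² = (86 + 150)² = 236² = 55696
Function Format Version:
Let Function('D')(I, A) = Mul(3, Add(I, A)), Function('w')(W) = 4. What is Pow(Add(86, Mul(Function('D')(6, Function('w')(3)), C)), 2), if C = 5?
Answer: 55696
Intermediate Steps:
Function('D')(I, A) = Add(Mul(3, A), Mul(3, I)) (Function('D')(I, A) = Mul(3, Add(A, I)) = Add(Mul(3, A), Mul(3, I)))
Pow(Add(86, Mul(Function('D')(6, Function('w')(3)), C)), 2) = Pow(Add(86, Mul(Add(Mul(3, 4), Mul(3, 6)), 5)), 2) = Pow(Add(86, Mul(Add(12, 18), 5)), 2) = Pow(Add(86, Mul(30, 5)), 2) = Pow(Add(86, 150), 2) = Pow(236, 2) = 55696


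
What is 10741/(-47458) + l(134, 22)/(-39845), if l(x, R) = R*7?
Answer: -435283677/1890964010 ≈ -0.23019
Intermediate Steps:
l(x, R) = 7*R
10741/(-47458) + l(134, 22)/(-39845) = 10741/(-47458) + (7*22)/(-39845) = 10741*(-1/47458) + 154*(-1/39845) = -10741/47458 - 154/39845 = -435283677/1890964010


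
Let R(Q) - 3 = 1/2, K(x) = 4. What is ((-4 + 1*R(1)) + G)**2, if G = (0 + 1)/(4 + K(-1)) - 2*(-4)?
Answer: 3721/64 ≈ 58.141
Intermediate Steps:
R(Q) = 7/2 (R(Q) = 3 + 1/2 = 7/2)
G = 65/8 (G = (0 + 1)/(4 + 4) - 2*(-4) = 1/8 + 8 = 65/8 ≈ 8.1250)
((-4 + 1*R(1)) + G)**2 = ((-4 + 1*(7/2)) + 65/8)**2 = ((-4 + 7/2) + 65/8)**2 = (-1/2 + 65/8)**2 = (61/8)**2 = 3721/64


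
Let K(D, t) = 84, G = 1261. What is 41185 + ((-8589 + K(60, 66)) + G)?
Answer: 33941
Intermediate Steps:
41185 + ((-8589 + K(60, 66)) + G) = 41185 + ((-8589 + 84) + 1261) = 41185 + (-8505 + 1261) = 41185 - 7244 = 33941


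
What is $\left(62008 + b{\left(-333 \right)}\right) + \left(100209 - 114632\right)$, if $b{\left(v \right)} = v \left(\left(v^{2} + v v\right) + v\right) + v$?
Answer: $-73693933$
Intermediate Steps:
$b{\left(v \right)} = v + v \left(v + 2 v^{2}\right)$ ($b{\left(v \right)} = v \left(\left(v^{2} + v^{2}\right) + v\right) + v = v \left(2 v^{2} + v\right) + v = v \left(v + 2 v^{2}\right) + v = v + v \left(v + 2 v^{2}\right)$)
$\left(62008 + b{\left(-333 \right)}\right) + \left(100209 - 114632\right) = \left(62008 - 333 \left(1 - 333 + 2 \left(-333\right)^{2}\right)\right) + \left(100209 - 114632\right) = \left(62008 - 333 \left(1 - 333 + 2 \cdot 110889\right)\right) + \left(100209 - 114632\right) = \left(62008 - 333 \left(1 - 333 + 221778\right)\right) - 14423 = \left(62008 - 73741518\right) - 14423 = -73679510 - 14423 = -73693933$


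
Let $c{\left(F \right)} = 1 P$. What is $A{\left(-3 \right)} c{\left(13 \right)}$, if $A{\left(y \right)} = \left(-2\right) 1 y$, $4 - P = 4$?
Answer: $0$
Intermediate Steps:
$P = 0$ ($P = 4 - 4 = 0$)
$c{\left(F \right)} = 0$ ($c{\left(F \right)} = 1 \cdot 0 = 0$)
$A{\left(y \right)} = - 2 y$
$A{\left(-3 \right)} c{\left(13 \right)} = \left(-2\right) \left(-3\right) 0 = 6 \cdot 0 = 0$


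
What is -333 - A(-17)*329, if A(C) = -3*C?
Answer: -17112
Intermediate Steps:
-333 - A(-17)*329 = -333 - (-3)*(-17)*329 = -333 - 1*51*329 = -333 - 51*329 = -333 - 16779 = -17112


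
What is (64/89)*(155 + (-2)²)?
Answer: 10176/89 ≈ 114.34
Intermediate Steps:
(64/89)*(155 + (-2)²) = (64*(1/89))*(155 + 4) = (64/89)*159 = 10176/89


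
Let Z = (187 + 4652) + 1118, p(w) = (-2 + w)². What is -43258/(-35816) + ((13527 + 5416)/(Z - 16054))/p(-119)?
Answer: 26422146009/21878866196 ≈ 1.2077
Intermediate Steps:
Z = 5957 (Z = 4839 + 1118 = 5957)
-43258/(-35816) + ((13527 + 5416)/(Z - 16054))/p(-119) = -43258/(-35816) + ((13527 + 5416)/(5957 - 16054))/((-2 - 119)²) = -43258*(-1/35816) + (18943/(-10097))/((-121)²) = 21629/17908 + (18943*(-1/10097))/14641 = 21629/17908 - 18943/10097*1/14641 = 21629/17908 - 18943/147830177 = 26422146009/21878866196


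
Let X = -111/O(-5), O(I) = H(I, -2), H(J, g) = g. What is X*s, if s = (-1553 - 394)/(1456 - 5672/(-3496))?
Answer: -31481043/424654 ≈ -74.133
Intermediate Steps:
O(I) = -2
X = 111/2 (X = -111/(-2) = -111*(-½) = 111/2 ≈ 55.500)
s = -283613/212327 (s = -1947/(1456 - 5672*(-1/3496)) = -1947/(1456 + 709/437) = -1947/636981/437 = -1947*437/636981 = -283613/212327 ≈ -1.3357)
X*s = (111/2)*(-283613/212327) = -31481043/424654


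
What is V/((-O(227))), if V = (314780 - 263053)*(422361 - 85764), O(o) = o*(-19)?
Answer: 17411153019/4313 ≈ 4.0369e+6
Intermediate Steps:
O(o) = -19*o
V = 17411153019 (V = 51727*336597 = 17411153019)
V/((-O(227))) = 17411153019/((-(-19)*227)) = 17411153019/((-1*(-4313))) = 17411153019/4313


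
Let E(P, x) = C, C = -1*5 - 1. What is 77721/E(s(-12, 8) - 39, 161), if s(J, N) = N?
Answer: -25907/2 ≈ -12954.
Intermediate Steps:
C = -6 (C = -5 - 1 = -6)
E(P, x) = -6
77721/E(s(-12, 8) - 39, 161) = 77721/(-6) = 77721*(-1/6) = -25907/2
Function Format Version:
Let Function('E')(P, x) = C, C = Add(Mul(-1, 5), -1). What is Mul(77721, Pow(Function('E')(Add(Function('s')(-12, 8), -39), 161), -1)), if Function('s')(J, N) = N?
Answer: Rational(-25907, 2) ≈ -12954.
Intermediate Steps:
C = -6 (C = Add(-5, -1) = -6)
Function('E')(P, x) = -6
Mul(77721, Pow(Function('E')(Add(Function('s')(-12, 8), -39), 161), -1)) = Mul(77721, Pow(-6, -1)) = Mul(77721, Rational(-1, 6)) = Rational(-25907, 2)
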